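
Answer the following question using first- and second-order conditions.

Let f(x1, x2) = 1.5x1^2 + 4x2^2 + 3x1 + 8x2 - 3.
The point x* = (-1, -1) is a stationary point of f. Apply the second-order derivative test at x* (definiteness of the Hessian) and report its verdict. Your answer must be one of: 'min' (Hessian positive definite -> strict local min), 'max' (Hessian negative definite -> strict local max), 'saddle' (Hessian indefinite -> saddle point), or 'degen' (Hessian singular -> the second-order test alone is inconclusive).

Compute the Hessian H = grad^2 f:
  H = [[3, 0], [0, 8]]
Verify stationarity: grad f(x*) = H x* + g = (0, 0).
Eigenvalues of H: 3, 8.
Both eigenvalues > 0, so H is positive definite -> x* is a strict local min.

min


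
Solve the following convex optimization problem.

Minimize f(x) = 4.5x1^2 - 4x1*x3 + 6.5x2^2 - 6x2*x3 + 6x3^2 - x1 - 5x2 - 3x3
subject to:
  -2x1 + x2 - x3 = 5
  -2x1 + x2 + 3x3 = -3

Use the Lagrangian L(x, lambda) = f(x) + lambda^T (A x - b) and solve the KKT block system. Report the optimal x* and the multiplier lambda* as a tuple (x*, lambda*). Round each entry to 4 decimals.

Form the Lagrangian:
  L(x, lambda) = (1/2) x^T Q x + c^T x + lambda^T (A x - b)
Stationarity (grad_x L = 0): Q x + c + A^T lambda = 0.
Primal feasibility: A x = b.

This gives the KKT block system:
  [ Q   A^T ] [ x     ]   [-c ]
  [ A    0  ] [ lambda ] = [ b ]

Solving the linear system:
  x*      = (-1.623, -0.2459, -2)
  lambda* = (-7.6107, 3.8074)
  f(x*)   = 29.1639

x* = (-1.623, -0.2459, -2), lambda* = (-7.6107, 3.8074)


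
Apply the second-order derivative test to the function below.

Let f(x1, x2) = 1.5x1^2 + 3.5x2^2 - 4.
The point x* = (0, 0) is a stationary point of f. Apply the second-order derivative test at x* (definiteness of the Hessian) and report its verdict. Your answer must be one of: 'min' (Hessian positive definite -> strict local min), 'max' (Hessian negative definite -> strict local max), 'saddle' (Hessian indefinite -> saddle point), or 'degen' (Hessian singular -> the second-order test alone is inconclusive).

Compute the Hessian H = grad^2 f:
  H = [[3, 0], [0, 7]]
Verify stationarity: grad f(x*) = H x* + g = (0, 0).
Eigenvalues of H: 3, 7.
Both eigenvalues > 0, so H is positive definite -> x* is a strict local min.

min


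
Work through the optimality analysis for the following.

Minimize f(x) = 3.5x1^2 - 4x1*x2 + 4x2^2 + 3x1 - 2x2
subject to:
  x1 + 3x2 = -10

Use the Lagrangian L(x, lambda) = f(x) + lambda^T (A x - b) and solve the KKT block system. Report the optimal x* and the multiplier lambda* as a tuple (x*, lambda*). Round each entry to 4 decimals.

Form the Lagrangian:
  L(x, lambda) = (1/2) x^T Q x + c^T x + lambda^T (A x - b)
Stationarity (grad_x L = 0): Q x + c + A^T lambda = 0.
Primal feasibility: A x = b.

This gives the KKT block system:
  [ Q   A^T ] [ x     ]   [-c ]
  [ A    0  ] [ lambda ] = [ b ]

Solving the linear system:
  x*      = (-2.4526, -2.5158)
  lambda* = (4.1053)
  f(x*)   = 19.3632

x* = (-2.4526, -2.5158), lambda* = (4.1053)


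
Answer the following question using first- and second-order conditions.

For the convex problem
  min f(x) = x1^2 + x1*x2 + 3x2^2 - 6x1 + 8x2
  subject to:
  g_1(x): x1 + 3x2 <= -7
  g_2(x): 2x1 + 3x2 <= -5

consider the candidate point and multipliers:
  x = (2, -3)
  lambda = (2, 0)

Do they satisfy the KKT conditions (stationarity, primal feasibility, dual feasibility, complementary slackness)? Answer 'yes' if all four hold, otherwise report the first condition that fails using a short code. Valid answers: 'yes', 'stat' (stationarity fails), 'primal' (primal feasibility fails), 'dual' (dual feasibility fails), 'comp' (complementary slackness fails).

Gradient of f: grad f(x) = Q x + c = (-5, -8)
Constraint values g_i(x) = a_i^T x - b_i:
  g_1((2, -3)) = 0
  g_2((2, -3)) = 0
Stationarity residual: grad f(x) + sum_i lambda_i a_i = (-3, -2)
  -> stationarity FAILS
Primal feasibility (all g_i <= 0): OK
Dual feasibility (all lambda_i >= 0): OK
Complementary slackness (lambda_i * g_i(x) = 0 for all i): OK

Verdict: the first failing condition is stationarity -> stat.

stat


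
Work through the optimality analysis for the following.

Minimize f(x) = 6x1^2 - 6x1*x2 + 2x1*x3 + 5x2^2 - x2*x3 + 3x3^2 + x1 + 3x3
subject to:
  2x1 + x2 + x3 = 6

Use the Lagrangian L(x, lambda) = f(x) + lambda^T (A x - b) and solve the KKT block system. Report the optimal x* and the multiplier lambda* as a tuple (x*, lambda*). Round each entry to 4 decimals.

Form the Lagrangian:
  L(x, lambda) = (1/2) x^T Q x + c^T x + lambda^T (A x - b)
Stationarity (grad_x L = 0): Q x + c + A^T lambda = 0.
Primal feasibility: A x = b.

This gives the KKT block system:
  [ Q   A^T ] [ x     ]   [-c ]
  [ A    0  ] [ lambda ] = [ b ]

Solving the linear system:
  x*      = (1.9231, 1.859, 0.2949)
  lambda* = (-6.7564)
  f(x*)   = 21.6731

x* = (1.9231, 1.859, 0.2949), lambda* = (-6.7564)


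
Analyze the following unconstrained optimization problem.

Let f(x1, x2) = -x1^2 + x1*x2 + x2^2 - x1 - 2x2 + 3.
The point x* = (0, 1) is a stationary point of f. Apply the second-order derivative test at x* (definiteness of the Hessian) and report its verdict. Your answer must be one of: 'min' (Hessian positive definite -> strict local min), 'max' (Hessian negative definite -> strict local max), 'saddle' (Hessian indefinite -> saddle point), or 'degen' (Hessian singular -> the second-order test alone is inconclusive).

Compute the Hessian H = grad^2 f:
  H = [[-2, 1], [1, 2]]
Verify stationarity: grad f(x*) = H x* + g = (0, 0).
Eigenvalues of H: -2.2361, 2.2361.
Eigenvalues have mixed signs, so H is indefinite -> x* is a saddle point.

saddle


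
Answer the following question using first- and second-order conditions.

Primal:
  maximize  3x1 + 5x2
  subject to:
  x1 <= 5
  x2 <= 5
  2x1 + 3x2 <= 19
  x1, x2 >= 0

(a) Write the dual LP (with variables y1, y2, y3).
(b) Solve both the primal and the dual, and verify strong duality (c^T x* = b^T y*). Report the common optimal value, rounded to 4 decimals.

The standard primal-dual pair for 'max c^T x s.t. A x <= b, x >= 0' is:
  Dual:  min b^T y  s.t.  A^T y >= c,  y >= 0.

So the dual LP is:
  minimize  5y1 + 5y2 + 19y3
  subject to:
    y1 + 2y3 >= 3
    y2 + 3y3 >= 5
    y1, y2, y3 >= 0

Solving the primal: x* = (2, 5).
  primal value c^T x* = 31.
Solving the dual: y* = (0, 0.5, 1.5).
  dual value b^T y* = 31.
Strong duality: c^T x* = b^T y*. Confirmed.

31


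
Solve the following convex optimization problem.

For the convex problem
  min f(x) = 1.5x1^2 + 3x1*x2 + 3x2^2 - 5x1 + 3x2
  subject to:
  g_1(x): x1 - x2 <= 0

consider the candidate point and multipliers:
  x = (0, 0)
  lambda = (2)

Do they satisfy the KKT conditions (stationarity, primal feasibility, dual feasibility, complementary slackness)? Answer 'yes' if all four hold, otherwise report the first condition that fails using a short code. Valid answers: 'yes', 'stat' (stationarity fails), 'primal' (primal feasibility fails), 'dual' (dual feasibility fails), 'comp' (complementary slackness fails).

Gradient of f: grad f(x) = Q x + c = (-5, 3)
Constraint values g_i(x) = a_i^T x - b_i:
  g_1((0, 0)) = 0
Stationarity residual: grad f(x) + sum_i lambda_i a_i = (-3, 1)
  -> stationarity FAILS
Primal feasibility (all g_i <= 0): OK
Dual feasibility (all lambda_i >= 0): OK
Complementary slackness (lambda_i * g_i(x) = 0 for all i): OK

Verdict: the first failing condition is stationarity -> stat.

stat


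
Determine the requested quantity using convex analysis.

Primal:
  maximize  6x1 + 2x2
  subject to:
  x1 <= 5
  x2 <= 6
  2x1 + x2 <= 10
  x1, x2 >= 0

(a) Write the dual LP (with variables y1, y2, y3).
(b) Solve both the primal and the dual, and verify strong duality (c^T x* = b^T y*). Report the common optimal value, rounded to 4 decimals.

The standard primal-dual pair for 'max c^T x s.t. A x <= b, x >= 0' is:
  Dual:  min b^T y  s.t.  A^T y >= c,  y >= 0.

So the dual LP is:
  minimize  5y1 + 6y2 + 10y3
  subject to:
    y1 + 2y3 >= 6
    y2 + y3 >= 2
    y1, y2, y3 >= 0

Solving the primal: x* = (5, 0).
  primal value c^T x* = 30.
Solving the dual: y* = (2, 0, 2).
  dual value b^T y* = 30.
Strong duality: c^T x* = b^T y*. Confirmed.

30


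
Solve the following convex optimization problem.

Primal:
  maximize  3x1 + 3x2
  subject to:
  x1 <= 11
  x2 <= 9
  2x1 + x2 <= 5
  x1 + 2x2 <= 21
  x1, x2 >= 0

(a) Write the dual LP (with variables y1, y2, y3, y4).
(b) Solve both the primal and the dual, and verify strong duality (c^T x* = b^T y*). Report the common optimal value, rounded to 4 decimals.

The standard primal-dual pair for 'max c^T x s.t. A x <= b, x >= 0' is:
  Dual:  min b^T y  s.t.  A^T y >= c,  y >= 0.

So the dual LP is:
  minimize  11y1 + 9y2 + 5y3 + 21y4
  subject to:
    y1 + 2y3 + y4 >= 3
    y2 + y3 + 2y4 >= 3
    y1, y2, y3, y4 >= 0

Solving the primal: x* = (0, 5).
  primal value c^T x* = 15.
Solving the dual: y* = (0, 0, 3, 0).
  dual value b^T y* = 15.
Strong duality: c^T x* = b^T y*. Confirmed.

15


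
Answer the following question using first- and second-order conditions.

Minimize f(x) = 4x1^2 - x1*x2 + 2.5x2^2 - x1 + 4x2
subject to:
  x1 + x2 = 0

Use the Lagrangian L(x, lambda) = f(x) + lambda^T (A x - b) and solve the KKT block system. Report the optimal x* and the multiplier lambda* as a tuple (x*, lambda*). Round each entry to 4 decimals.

Form the Lagrangian:
  L(x, lambda) = (1/2) x^T Q x + c^T x + lambda^T (A x - b)
Stationarity (grad_x L = 0): Q x + c + A^T lambda = 0.
Primal feasibility: A x = b.

This gives the KKT block system:
  [ Q   A^T ] [ x     ]   [-c ]
  [ A    0  ] [ lambda ] = [ b ]

Solving the linear system:
  x*      = (0.3333, -0.3333)
  lambda* = (-2)
  f(x*)   = -0.8333

x* = (0.3333, -0.3333), lambda* = (-2)


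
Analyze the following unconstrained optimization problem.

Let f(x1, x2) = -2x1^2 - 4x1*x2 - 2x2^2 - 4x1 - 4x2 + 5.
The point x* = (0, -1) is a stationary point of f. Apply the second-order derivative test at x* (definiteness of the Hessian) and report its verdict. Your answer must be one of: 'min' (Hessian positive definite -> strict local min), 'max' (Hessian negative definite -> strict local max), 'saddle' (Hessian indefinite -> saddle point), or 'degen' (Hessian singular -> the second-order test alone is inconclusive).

Compute the Hessian H = grad^2 f:
  H = [[-4, -4], [-4, -4]]
Verify stationarity: grad f(x*) = H x* + g = (0, 0).
Eigenvalues of H: -8, 0.
H has a zero eigenvalue (singular; negative semidefinite but not definite), so H is neither positive definite, negative definite, nor indefinite. The second-order test alone is inconclusive -> degen.
(Indeed, f is constant along the null direction of H through x*, so x* is not a strict local extremum.)

degen


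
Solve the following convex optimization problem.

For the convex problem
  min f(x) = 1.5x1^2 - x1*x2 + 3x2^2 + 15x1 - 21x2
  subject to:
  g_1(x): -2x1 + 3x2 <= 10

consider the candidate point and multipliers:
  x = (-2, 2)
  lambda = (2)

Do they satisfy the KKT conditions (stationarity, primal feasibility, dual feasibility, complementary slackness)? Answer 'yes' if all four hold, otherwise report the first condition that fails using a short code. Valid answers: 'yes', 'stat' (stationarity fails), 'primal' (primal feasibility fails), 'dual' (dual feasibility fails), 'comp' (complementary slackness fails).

Gradient of f: grad f(x) = Q x + c = (7, -7)
Constraint values g_i(x) = a_i^T x - b_i:
  g_1((-2, 2)) = 0
Stationarity residual: grad f(x) + sum_i lambda_i a_i = (3, -1)
  -> stationarity FAILS
Primal feasibility (all g_i <= 0): OK
Dual feasibility (all lambda_i >= 0): OK
Complementary slackness (lambda_i * g_i(x) = 0 for all i): OK

Verdict: the first failing condition is stationarity -> stat.

stat


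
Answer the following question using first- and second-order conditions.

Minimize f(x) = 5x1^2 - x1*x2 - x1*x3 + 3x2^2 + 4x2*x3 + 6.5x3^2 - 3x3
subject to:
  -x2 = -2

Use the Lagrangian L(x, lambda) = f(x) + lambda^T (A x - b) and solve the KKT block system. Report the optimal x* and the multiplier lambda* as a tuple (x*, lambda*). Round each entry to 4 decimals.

Form the Lagrangian:
  L(x, lambda) = (1/2) x^T Q x + c^T x + lambda^T (A x - b)
Stationarity (grad_x L = 0): Q x + c + A^T lambda = 0.
Primal feasibility: A x = b.

This gives the KKT block system:
  [ Q   A^T ] [ x     ]   [-c ]
  [ A    0  ] [ lambda ] = [ b ]

Solving the linear system:
  x*      = (0.1628, 2, -0.3721)
  lambda* = (10.3488)
  f(x*)   = 10.907

x* = (0.1628, 2, -0.3721), lambda* = (10.3488)


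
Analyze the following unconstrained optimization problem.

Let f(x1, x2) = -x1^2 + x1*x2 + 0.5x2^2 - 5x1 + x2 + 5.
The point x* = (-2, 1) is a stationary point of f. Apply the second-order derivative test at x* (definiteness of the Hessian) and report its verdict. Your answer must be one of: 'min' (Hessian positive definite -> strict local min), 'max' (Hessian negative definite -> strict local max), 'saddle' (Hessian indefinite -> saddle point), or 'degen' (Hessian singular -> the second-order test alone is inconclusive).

Compute the Hessian H = grad^2 f:
  H = [[-2, 1], [1, 1]]
Verify stationarity: grad f(x*) = H x* + g = (0, 0).
Eigenvalues of H: -2.3028, 1.3028.
Eigenvalues have mixed signs, so H is indefinite -> x* is a saddle point.

saddle


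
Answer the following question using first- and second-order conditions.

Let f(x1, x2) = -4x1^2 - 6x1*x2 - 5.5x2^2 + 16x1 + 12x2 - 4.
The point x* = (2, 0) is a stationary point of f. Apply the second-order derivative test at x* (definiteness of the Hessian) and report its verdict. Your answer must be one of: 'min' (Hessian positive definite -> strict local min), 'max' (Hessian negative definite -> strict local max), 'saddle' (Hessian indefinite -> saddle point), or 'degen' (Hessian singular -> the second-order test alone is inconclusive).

Compute the Hessian H = grad^2 f:
  H = [[-8, -6], [-6, -11]]
Verify stationarity: grad f(x*) = H x* + g = (0, 0).
Eigenvalues of H: -15.6847, -3.3153.
Both eigenvalues < 0, so H is negative definite -> x* is a strict local max.

max


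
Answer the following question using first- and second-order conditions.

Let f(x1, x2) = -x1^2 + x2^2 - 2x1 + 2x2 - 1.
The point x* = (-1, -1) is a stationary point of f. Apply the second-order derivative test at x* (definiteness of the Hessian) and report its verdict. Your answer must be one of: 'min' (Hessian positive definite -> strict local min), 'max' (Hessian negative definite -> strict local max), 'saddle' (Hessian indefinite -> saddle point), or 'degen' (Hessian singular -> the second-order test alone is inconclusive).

Compute the Hessian H = grad^2 f:
  H = [[-2, 0], [0, 2]]
Verify stationarity: grad f(x*) = H x* + g = (0, 0).
Eigenvalues of H: -2, 2.
Eigenvalues have mixed signs, so H is indefinite -> x* is a saddle point.

saddle


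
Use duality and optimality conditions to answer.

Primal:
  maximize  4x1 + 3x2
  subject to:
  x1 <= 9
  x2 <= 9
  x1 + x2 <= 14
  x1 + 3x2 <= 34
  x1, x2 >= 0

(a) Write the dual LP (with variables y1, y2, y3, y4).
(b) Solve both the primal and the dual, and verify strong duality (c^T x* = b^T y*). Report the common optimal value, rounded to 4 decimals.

The standard primal-dual pair for 'max c^T x s.t. A x <= b, x >= 0' is:
  Dual:  min b^T y  s.t.  A^T y >= c,  y >= 0.

So the dual LP is:
  minimize  9y1 + 9y2 + 14y3 + 34y4
  subject to:
    y1 + y3 + y4 >= 4
    y2 + y3 + 3y4 >= 3
    y1, y2, y3, y4 >= 0

Solving the primal: x* = (9, 5).
  primal value c^T x* = 51.
Solving the dual: y* = (1, 0, 3, 0).
  dual value b^T y* = 51.
Strong duality: c^T x* = b^T y*. Confirmed.

51


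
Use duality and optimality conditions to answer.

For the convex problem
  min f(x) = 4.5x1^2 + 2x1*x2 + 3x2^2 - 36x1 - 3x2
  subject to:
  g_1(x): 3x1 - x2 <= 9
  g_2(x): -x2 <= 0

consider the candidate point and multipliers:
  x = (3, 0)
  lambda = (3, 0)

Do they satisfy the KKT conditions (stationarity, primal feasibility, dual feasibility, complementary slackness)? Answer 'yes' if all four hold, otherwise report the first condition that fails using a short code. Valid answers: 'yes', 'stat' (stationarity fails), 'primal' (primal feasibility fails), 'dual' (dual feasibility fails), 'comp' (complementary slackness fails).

Gradient of f: grad f(x) = Q x + c = (-9, 3)
Constraint values g_i(x) = a_i^T x - b_i:
  g_1((3, 0)) = 0
  g_2((3, 0)) = 0
Stationarity residual: grad f(x) + sum_i lambda_i a_i = (0, 0)
  -> stationarity OK
Primal feasibility (all g_i <= 0): OK
Dual feasibility (all lambda_i >= 0): OK
Complementary slackness (lambda_i * g_i(x) = 0 for all i): OK

Verdict: yes, KKT holds.

yes


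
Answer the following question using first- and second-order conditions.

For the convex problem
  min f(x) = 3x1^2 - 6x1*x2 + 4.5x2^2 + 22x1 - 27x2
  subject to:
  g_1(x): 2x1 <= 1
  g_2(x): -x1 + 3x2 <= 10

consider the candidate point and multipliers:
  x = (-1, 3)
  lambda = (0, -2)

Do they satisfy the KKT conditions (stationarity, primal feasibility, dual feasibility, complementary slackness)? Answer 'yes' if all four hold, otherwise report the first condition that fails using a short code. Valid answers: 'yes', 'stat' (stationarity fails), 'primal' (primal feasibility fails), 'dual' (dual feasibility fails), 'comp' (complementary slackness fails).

Gradient of f: grad f(x) = Q x + c = (-2, 6)
Constraint values g_i(x) = a_i^T x - b_i:
  g_1((-1, 3)) = -3
  g_2((-1, 3)) = 0
Stationarity residual: grad f(x) + sum_i lambda_i a_i = (0, 0)
  -> stationarity OK
Primal feasibility (all g_i <= 0): OK
Dual feasibility (all lambda_i >= 0): FAILS
Complementary slackness (lambda_i * g_i(x) = 0 for all i): OK

Verdict: the first failing condition is dual_feasibility -> dual.

dual


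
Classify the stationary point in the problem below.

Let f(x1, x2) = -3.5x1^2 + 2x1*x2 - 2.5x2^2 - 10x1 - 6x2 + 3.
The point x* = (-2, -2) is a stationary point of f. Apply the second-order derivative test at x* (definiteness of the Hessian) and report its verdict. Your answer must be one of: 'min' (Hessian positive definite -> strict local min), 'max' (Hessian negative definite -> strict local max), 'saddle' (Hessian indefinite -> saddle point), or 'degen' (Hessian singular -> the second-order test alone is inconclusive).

Compute the Hessian H = grad^2 f:
  H = [[-7, 2], [2, -5]]
Verify stationarity: grad f(x*) = H x* + g = (0, 0).
Eigenvalues of H: -8.2361, -3.7639.
Both eigenvalues < 0, so H is negative definite -> x* is a strict local max.

max


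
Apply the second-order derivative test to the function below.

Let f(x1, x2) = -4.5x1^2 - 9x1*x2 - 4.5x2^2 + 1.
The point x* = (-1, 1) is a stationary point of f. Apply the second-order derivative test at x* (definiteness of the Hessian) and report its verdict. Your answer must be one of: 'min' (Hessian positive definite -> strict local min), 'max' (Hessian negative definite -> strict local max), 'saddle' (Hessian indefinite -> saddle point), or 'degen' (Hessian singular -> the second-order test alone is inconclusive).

Compute the Hessian H = grad^2 f:
  H = [[-9, -9], [-9, -9]]
Verify stationarity: grad f(x*) = H x* + g = (0, 0).
Eigenvalues of H: -18, 0.
H has a zero eigenvalue (singular; negative semidefinite but not definite), so H is neither positive definite, negative definite, nor indefinite. The second-order test alone is inconclusive -> degen.
(Indeed, f is constant along the null direction of H through x*, so x* is not a strict local extremum.)

degen


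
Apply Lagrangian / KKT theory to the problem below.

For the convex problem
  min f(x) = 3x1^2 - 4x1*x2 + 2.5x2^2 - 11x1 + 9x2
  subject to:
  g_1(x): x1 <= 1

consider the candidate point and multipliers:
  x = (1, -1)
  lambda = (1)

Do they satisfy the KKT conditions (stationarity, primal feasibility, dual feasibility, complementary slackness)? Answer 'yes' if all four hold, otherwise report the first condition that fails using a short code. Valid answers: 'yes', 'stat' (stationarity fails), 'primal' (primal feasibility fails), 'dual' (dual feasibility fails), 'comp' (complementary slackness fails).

Gradient of f: grad f(x) = Q x + c = (-1, 0)
Constraint values g_i(x) = a_i^T x - b_i:
  g_1((1, -1)) = 0
Stationarity residual: grad f(x) + sum_i lambda_i a_i = (0, 0)
  -> stationarity OK
Primal feasibility (all g_i <= 0): OK
Dual feasibility (all lambda_i >= 0): OK
Complementary slackness (lambda_i * g_i(x) = 0 for all i): OK

Verdict: yes, KKT holds.

yes


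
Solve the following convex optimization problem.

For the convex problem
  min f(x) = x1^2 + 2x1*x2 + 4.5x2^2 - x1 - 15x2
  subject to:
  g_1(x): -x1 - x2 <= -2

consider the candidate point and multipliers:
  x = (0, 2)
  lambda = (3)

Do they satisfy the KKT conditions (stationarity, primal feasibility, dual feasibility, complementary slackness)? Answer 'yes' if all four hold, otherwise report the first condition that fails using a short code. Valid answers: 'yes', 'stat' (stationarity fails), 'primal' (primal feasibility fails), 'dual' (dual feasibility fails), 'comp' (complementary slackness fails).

Gradient of f: grad f(x) = Q x + c = (3, 3)
Constraint values g_i(x) = a_i^T x - b_i:
  g_1((0, 2)) = 0
Stationarity residual: grad f(x) + sum_i lambda_i a_i = (0, 0)
  -> stationarity OK
Primal feasibility (all g_i <= 0): OK
Dual feasibility (all lambda_i >= 0): OK
Complementary slackness (lambda_i * g_i(x) = 0 for all i): OK

Verdict: yes, KKT holds.

yes


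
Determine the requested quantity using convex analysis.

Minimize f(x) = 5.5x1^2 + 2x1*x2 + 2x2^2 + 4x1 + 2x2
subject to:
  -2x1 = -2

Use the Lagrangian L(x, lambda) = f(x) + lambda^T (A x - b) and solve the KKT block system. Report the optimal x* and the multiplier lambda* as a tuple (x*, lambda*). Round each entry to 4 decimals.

Form the Lagrangian:
  L(x, lambda) = (1/2) x^T Q x + c^T x + lambda^T (A x - b)
Stationarity (grad_x L = 0): Q x + c + A^T lambda = 0.
Primal feasibility: A x = b.

This gives the KKT block system:
  [ Q   A^T ] [ x     ]   [-c ]
  [ A    0  ] [ lambda ] = [ b ]

Solving the linear system:
  x*      = (1, -1)
  lambda* = (6.5)
  f(x*)   = 7.5

x* = (1, -1), lambda* = (6.5)


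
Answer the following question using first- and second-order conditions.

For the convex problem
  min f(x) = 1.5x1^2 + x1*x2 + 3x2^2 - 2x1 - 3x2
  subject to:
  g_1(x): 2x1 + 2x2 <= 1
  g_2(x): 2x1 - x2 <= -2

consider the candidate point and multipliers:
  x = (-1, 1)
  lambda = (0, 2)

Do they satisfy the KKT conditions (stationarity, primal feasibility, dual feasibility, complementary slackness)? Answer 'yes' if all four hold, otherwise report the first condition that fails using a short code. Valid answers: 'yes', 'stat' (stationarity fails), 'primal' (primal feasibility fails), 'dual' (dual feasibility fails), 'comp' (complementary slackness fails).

Gradient of f: grad f(x) = Q x + c = (-4, 2)
Constraint values g_i(x) = a_i^T x - b_i:
  g_1((-1, 1)) = -1
  g_2((-1, 1)) = -1
Stationarity residual: grad f(x) + sum_i lambda_i a_i = (0, 0)
  -> stationarity OK
Primal feasibility (all g_i <= 0): OK
Dual feasibility (all lambda_i >= 0): OK
Complementary slackness (lambda_i * g_i(x) = 0 for all i): FAILS

Verdict: the first failing condition is complementary_slackness -> comp.

comp


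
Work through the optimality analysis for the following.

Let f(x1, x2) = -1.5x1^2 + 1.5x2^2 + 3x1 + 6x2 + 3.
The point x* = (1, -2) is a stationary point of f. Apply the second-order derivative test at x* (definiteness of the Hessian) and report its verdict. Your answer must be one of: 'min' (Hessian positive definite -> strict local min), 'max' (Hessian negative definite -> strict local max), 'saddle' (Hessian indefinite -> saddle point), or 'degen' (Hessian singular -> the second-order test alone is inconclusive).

Compute the Hessian H = grad^2 f:
  H = [[-3, 0], [0, 3]]
Verify stationarity: grad f(x*) = H x* + g = (0, 0).
Eigenvalues of H: -3, 3.
Eigenvalues have mixed signs, so H is indefinite -> x* is a saddle point.

saddle


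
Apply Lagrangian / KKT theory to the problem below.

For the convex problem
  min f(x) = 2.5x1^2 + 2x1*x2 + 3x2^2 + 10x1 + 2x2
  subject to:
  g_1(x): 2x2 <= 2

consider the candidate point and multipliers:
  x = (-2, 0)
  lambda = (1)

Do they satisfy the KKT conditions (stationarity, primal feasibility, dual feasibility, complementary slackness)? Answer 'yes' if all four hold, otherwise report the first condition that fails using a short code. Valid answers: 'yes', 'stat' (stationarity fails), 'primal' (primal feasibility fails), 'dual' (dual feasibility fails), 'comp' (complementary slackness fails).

Gradient of f: grad f(x) = Q x + c = (0, -2)
Constraint values g_i(x) = a_i^T x - b_i:
  g_1((-2, 0)) = -2
Stationarity residual: grad f(x) + sum_i lambda_i a_i = (0, 0)
  -> stationarity OK
Primal feasibility (all g_i <= 0): OK
Dual feasibility (all lambda_i >= 0): OK
Complementary slackness (lambda_i * g_i(x) = 0 for all i): FAILS

Verdict: the first failing condition is complementary_slackness -> comp.

comp


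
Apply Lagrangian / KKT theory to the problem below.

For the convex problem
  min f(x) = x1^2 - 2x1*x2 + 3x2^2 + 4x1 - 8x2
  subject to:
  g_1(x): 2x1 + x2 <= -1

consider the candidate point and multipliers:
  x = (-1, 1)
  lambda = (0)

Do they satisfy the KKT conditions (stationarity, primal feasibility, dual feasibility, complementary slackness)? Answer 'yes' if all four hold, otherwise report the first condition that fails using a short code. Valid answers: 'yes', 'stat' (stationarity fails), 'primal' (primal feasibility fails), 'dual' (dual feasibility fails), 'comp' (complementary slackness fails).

Gradient of f: grad f(x) = Q x + c = (0, 0)
Constraint values g_i(x) = a_i^T x - b_i:
  g_1((-1, 1)) = 0
Stationarity residual: grad f(x) + sum_i lambda_i a_i = (0, 0)
  -> stationarity OK
Primal feasibility (all g_i <= 0): OK
Dual feasibility (all lambda_i >= 0): OK
Complementary slackness (lambda_i * g_i(x) = 0 for all i): OK

Verdict: yes, KKT holds.

yes


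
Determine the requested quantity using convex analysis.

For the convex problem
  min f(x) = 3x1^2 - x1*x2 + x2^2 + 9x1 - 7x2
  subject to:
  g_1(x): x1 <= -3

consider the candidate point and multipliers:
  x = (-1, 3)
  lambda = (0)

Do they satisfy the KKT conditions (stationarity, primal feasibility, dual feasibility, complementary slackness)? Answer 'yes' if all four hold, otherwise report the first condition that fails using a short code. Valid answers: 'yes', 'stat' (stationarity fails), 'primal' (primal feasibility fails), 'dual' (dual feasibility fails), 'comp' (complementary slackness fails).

Gradient of f: grad f(x) = Q x + c = (0, 0)
Constraint values g_i(x) = a_i^T x - b_i:
  g_1((-1, 3)) = 2
Stationarity residual: grad f(x) + sum_i lambda_i a_i = (0, 0)
  -> stationarity OK
Primal feasibility (all g_i <= 0): FAILS
Dual feasibility (all lambda_i >= 0): OK
Complementary slackness (lambda_i * g_i(x) = 0 for all i): OK

Verdict: the first failing condition is primal_feasibility -> primal.

primal


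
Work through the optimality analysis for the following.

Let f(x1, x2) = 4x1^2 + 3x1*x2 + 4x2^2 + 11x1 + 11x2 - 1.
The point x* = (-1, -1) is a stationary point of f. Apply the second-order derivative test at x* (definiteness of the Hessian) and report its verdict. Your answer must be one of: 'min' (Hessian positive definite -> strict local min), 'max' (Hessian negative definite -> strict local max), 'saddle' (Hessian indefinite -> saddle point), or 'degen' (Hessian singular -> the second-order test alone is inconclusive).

Compute the Hessian H = grad^2 f:
  H = [[8, 3], [3, 8]]
Verify stationarity: grad f(x*) = H x* + g = (0, 0).
Eigenvalues of H: 5, 11.
Both eigenvalues > 0, so H is positive definite -> x* is a strict local min.

min


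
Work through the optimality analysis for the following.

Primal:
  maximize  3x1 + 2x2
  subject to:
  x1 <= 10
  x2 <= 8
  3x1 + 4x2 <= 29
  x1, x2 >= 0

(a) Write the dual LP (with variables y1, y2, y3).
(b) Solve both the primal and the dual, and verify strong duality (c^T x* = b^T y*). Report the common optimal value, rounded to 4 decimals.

The standard primal-dual pair for 'max c^T x s.t. A x <= b, x >= 0' is:
  Dual:  min b^T y  s.t.  A^T y >= c,  y >= 0.

So the dual LP is:
  minimize  10y1 + 8y2 + 29y3
  subject to:
    y1 + 3y3 >= 3
    y2 + 4y3 >= 2
    y1, y2, y3 >= 0

Solving the primal: x* = (9.6667, 0).
  primal value c^T x* = 29.
Solving the dual: y* = (0, 0, 1).
  dual value b^T y* = 29.
Strong duality: c^T x* = b^T y*. Confirmed.

29


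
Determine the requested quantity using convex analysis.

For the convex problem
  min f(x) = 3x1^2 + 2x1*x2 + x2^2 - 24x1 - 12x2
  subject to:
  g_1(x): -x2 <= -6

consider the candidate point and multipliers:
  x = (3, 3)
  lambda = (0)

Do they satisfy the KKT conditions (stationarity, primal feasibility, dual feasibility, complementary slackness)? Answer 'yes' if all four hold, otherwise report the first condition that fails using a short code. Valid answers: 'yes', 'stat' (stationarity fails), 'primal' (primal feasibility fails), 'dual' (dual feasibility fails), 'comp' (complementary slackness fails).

Gradient of f: grad f(x) = Q x + c = (0, 0)
Constraint values g_i(x) = a_i^T x - b_i:
  g_1((3, 3)) = 3
Stationarity residual: grad f(x) + sum_i lambda_i a_i = (0, 0)
  -> stationarity OK
Primal feasibility (all g_i <= 0): FAILS
Dual feasibility (all lambda_i >= 0): OK
Complementary slackness (lambda_i * g_i(x) = 0 for all i): OK

Verdict: the first failing condition is primal_feasibility -> primal.

primal


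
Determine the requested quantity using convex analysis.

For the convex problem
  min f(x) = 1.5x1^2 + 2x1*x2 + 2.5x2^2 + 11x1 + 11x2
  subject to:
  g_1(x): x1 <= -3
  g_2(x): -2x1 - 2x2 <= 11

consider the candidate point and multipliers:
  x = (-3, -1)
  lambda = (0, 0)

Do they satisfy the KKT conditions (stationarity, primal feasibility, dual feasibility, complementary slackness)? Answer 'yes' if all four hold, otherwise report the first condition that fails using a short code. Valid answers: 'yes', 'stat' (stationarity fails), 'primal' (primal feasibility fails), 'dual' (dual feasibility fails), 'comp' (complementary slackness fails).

Gradient of f: grad f(x) = Q x + c = (0, 0)
Constraint values g_i(x) = a_i^T x - b_i:
  g_1((-3, -1)) = 0
  g_2((-3, -1)) = -3
Stationarity residual: grad f(x) + sum_i lambda_i a_i = (0, 0)
  -> stationarity OK
Primal feasibility (all g_i <= 0): OK
Dual feasibility (all lambda_i >= 0): OK
Complementary slackness (lambda_i * g_i(x) = 0 for all i): OK

Verdict: yes, KKT holds.

yes


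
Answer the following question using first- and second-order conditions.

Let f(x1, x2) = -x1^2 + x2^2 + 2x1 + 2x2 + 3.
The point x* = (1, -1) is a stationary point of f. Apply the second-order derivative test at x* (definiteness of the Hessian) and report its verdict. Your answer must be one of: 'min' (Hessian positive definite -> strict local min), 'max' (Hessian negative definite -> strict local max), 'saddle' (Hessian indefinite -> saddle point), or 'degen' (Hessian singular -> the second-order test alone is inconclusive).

Compute the Hessian H = grad^2 f:
  H = [[-2, 0], [0, 2]]
Verify stationarity: grad f(x*) = H x* + g = (0, 0).
Eigenvalues of H: -2, 2.
Eigenvalues have mixed signs, so H is indefinite -> x* is a saddle point.

saddle


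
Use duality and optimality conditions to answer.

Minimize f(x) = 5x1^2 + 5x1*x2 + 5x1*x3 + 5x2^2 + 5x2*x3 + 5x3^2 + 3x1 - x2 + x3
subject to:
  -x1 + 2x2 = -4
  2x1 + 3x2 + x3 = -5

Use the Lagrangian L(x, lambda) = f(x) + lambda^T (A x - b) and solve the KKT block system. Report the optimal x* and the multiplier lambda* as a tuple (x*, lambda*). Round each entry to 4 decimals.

Form the Lagrangian:
  L(x, lambda) = (1/2) x^T Q x + c^T x + lambda^T (A x - b)
Stationarity (grad_x L = 0): Q x + c + A^T lambda = 0.
Primal feasibility: A x = b.

This gives the KKT block system:
  [ Q   A^T ] [ x     ]   [-c ]
  [ A    0  ] [ lambda ] = [ b ]

Solving the linear system:
  x*      = (0.1543, -1.9229, 0.46)
  lambda* = (3.7143, 3.2429)
  f(x*)   = 16.9586

x* = (0.1543, -1.9229, 0.46), lambda* = (3.7143, 3.2429)


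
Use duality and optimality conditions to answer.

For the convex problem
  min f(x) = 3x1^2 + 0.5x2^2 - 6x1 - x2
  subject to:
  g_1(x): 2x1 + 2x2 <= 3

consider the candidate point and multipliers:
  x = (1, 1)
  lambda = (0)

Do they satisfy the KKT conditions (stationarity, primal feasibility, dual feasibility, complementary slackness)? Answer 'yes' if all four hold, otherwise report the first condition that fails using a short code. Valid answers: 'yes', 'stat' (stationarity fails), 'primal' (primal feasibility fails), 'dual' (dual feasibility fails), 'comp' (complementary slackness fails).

Gradient of f: grad f(x) = Q x + c = (0, 0)
Constraint values g_i(x) = a_i^T x - b_i:
  g_1((1, 1)) = 1
Stationarity residual: grad f(x) + sum_i lambda_i a_i = (0, 0)
  -> stationarity OK
Primal feasibility (all g_i <= 0): FAILS
Dual feasibility (all lambda_i >= 0): OK
Complementary slackness (lambda_i * g_i(x) = 0 for all i): OK

Verdict: the first failing condition is primal_feasibility -> primal.

primal


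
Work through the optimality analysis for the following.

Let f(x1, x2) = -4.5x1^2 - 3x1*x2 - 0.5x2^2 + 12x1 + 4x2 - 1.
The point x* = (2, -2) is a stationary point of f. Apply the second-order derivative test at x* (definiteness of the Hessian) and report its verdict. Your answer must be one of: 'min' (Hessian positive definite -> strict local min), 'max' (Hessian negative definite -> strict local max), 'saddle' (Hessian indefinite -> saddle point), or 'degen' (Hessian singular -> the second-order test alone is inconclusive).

Compute the Hessian H = grad^2 f:
  H = [[-9, -3], [-3, -1]]
Verify stationarity: grad f(x*) = H x* + g = (0, 0).
Eigenvalues of H: -10, 0.
H has a zero eigenvalue (singular; negative semidefinite but not definite), so H is neither positive definite, negative definite, nor indefinite. The second-order test alone is inconclusive -> degen.
(Indeed, f is constant along the null direction of H through x*, so x* is not a strict local extremum.)

degen


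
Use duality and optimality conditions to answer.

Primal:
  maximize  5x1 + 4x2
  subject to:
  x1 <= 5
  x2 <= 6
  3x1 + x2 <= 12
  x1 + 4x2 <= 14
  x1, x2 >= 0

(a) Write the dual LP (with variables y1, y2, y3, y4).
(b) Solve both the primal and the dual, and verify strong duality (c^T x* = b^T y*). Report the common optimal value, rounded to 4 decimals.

The standard primal-dual pair for 'max c^T x s.t. A x <= b, x >= 0' is:
  Dual:  min b^T y  s.t.  A^T y >= c,  y >= 0.

So the dual LP is:
  minimize  5y1 + 6y2 + 12y3 + 14y4
  subject to:
    y1 + 3y3 + y4 >= 5
    y2 + y3 + 4y4 >= 4
    y1, y2, y3, y4 >= 0

Solving the primal: x* = (3.0909, 2.7273).
  primal value c^T x* = 26.3636.
Solving the dual: y* = (0, 0, 1.4545, 0.6364).
  dual value b^T y* = 26.3636.
Strong duality: c^T x* = b^T y*. Confirmed.

26.3636


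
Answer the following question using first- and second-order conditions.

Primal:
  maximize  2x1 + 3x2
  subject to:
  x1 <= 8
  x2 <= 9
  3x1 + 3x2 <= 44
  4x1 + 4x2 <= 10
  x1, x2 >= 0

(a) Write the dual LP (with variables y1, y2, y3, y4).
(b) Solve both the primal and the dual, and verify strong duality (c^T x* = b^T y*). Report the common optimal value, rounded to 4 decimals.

The standard primal-dual pair for 'max c^T x s.t. A x <= b, x >= 0' is:
  Dual:  min b^T y  s.t.  A^T y >= c,  y >= 0.

So the dual LP is:
  minimize  8y1 + 9y2 + 44y3 + 10y4
  subject to:
    y1 + 3y3 + 4y4 >= 2
    y2 + 3y3 + 4y4 >= 3
    y1, y2, y3, y4 >= 0

Solving the primal: x* = (0, 2.5).
  primal value c^T x* = 7.5.
Solving the dual: y* = (0, 0, 0, 0.75).
  dual value b^T y* = 7.5.
Strong duality: c^T x* = b^T y*. Confirmed.

7.5


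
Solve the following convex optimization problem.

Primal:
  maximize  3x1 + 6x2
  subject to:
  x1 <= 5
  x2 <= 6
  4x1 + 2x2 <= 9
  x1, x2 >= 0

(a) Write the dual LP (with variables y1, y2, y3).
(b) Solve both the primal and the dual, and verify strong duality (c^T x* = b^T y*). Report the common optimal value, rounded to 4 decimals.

The standard primal-dual pair for 'max c^T x s.t. A x <= b, x >= 0' is:
  Dual:  min b^T y  s.t.  A^T y >= c,  y >= 0.

So the dual LP is:
  minimize  5y1 + 6y2 + 9y3
  subject to:
    y1 + 4y3 >= 3
    y2 + 2y3 >= 6
    y1, y2, y3 >= 0

Solving the primal: x* = (0, 4.5).
  primal value c^T x* = 27.
Solving the dual: y* = (0, 0, 3).
  dual value b^T y* = 27.
Strong duality: c^T x* = b^T y*. Confirmed.

27


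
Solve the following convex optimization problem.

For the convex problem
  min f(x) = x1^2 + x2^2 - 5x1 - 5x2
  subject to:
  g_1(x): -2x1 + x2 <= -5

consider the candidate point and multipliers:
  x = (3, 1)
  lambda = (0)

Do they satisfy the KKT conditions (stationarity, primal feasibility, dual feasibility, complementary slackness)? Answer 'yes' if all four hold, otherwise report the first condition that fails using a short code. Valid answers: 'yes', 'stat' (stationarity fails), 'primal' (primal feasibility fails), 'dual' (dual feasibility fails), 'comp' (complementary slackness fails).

Gradient of f: grad f(x) = Q x + c = (1, -3)
Constraint values g_i(x) = a_i^T x - b_i:
  g_1((3, 1)) = 0
Stationarity residual: grad f(x) + sum_i lambda_i a_i = (1, -3)
  -> stationarity FAILS
Primal feasibility (all g_i <= 0): OK
Dual feasibility (all lambda_i >= 0): OK
Complementary slackness (lambda_i * g_i(x) = 0 for all i): OK

Verdict: the first failing condition is stationarity -> stat.

stat


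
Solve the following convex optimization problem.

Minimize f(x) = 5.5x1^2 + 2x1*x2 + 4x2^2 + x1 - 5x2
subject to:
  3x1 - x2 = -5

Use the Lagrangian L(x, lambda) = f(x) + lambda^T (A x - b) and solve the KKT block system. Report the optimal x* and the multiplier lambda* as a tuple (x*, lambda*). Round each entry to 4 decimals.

Form the Lagrangian:
  L(x, lambda) = (1/2) x^T Q x + c^T x + lambda^T (A x - b)
Stationarity (grad_x L = 0): Q x + c + A^T lambda = 0.
Primal feasibility: A x = b.

This gives the KKT block system:
  [ Q   A^T ] [ x     ]   [-c ]
  [ A    0  ] [ lambda ] = [ b ]

Solving the linear system:
  x*      = (-1.2211, 1.3368)
  lambda* = (3.2526)
  f(x*)   = 4.1789

x* = (-1.2211, 1.3368), lambda* = (3.2526)


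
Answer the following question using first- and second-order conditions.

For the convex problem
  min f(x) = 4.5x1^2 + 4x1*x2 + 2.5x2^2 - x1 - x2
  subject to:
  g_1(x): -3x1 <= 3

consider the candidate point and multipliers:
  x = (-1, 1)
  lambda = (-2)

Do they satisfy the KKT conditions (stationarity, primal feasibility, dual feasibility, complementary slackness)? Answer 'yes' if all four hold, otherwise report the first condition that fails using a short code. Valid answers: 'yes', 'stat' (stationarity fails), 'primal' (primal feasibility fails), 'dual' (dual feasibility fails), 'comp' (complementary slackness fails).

Gradient of f: grad f(x) = Q x + c = (-6, 0)
Constraint values g_i(x) = a_i^T x - b_i:
  g_1((-1, 1)) = 0
Stationarity residual: grad f(x) + sum_i lambda_i a_i = (0, 0)
  -> stationarity OK
Primal feasibility (all g_i <= 0): OK
Dual feasibility (all lambda_i >= 0): FAILS
Complementary slackness (lambda_i * g_i(x) = 0 for all i): OK

Verdict: the first failing condition is dual_feasibility -> dual.

dual


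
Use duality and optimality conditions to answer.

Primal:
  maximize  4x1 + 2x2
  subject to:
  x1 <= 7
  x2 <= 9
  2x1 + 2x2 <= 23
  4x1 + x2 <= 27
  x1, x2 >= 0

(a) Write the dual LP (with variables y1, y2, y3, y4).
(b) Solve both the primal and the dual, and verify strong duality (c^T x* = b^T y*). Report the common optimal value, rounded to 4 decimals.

The standard primal-dual pair for 'max c^T x s.t. A x <= b, x >= 0' is:
  Dual:  min b^T y  s.t.  A^T y >= c,  y >= 0.

So the dual LP is:
  minimize  7y1 + 9y2 + 23y3 + 27y4
  subject to:
    y1 + 2y3 + 4y4 >= 4
    y2 + 2y3 + y4 >= 2
    y1, y2, y3, y4 >= 0

Solving the primal: x* = (5.1667, 6.3333).
  primal value c^T x* = 33.3333.
Solving the dual: y* = (0, 0, 0.6667, 0.6667).
  dual value b^T y* = 33.3333.
Strong duality: c^T x* = b^T y*. Confirmed.

33.3333
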